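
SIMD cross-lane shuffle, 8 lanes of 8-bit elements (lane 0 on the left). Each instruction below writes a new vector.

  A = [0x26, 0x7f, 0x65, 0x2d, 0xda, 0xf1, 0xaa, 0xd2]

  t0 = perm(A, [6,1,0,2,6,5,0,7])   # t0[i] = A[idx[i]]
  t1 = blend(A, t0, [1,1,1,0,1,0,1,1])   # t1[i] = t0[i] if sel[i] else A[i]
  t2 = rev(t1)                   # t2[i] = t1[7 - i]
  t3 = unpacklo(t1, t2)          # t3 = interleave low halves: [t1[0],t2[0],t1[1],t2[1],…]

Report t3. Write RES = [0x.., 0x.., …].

RES = [ 0xaa  0xd2  0x7f  0x26  0x26  0xf1  0x2d  0xaa ]

→ t0 |aa|7f|26|65|aa|f1|26|d2|
→ t1 |aa|7f|26|2d|aa|f1|26|d2|
→ t2 |d2|26|f1|aa|2d|26|7f|aa|
→ t3 |aa|d2|7f|26|26|f1|2d|aa|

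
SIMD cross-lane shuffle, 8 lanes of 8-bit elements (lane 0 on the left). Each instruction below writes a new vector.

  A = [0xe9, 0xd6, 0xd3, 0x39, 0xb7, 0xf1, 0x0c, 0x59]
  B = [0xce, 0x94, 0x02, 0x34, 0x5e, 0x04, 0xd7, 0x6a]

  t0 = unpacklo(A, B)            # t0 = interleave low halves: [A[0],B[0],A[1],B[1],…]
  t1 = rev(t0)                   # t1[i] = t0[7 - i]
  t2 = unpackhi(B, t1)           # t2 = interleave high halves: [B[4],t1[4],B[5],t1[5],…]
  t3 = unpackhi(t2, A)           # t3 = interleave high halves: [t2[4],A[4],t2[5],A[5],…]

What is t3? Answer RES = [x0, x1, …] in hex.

t0 = [0xe9, 0xce, 0xd6, 0x94, 0xd3, 0x02, 0x39, 0x34]
t1 = [0x34, 0x39, 0x02, 0xd3, 0x94, 0xd6, 0xce, 0xe9]
t2 = [0x5e, 0x94, 0x04, 0xd6, 0xd7, 0xce, 0x6a, 0xe9]
t3 = [0xd7, 0xb7, 0xce, 0xf1, 0x6a, 0x0c, 0xe9, 0x59]

RES = [ 0xd7  0xb7  0xce  0xf1  0x6a  0x0c  0xe9  0x59 ]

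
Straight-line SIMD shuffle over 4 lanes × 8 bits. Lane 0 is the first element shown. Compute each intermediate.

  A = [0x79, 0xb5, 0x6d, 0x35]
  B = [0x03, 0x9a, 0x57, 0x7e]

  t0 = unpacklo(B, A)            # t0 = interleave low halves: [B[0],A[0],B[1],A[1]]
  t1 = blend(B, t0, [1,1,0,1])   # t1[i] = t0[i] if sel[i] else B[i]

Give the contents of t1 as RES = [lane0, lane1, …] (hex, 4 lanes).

  t0: 03 79 9a b5
  t1: 03 79 57 b5

RES = [ 0x03  0x79  0x57  0xb5 ]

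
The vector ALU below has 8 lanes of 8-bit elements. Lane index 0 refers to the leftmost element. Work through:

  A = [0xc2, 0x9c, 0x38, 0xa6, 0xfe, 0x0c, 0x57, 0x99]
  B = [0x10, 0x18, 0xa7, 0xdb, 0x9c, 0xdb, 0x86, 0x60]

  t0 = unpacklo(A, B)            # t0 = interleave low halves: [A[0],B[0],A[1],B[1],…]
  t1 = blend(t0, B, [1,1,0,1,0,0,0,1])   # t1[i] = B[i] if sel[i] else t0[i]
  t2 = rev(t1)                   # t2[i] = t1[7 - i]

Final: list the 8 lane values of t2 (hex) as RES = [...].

RES = [0x60, 0xa6, 0xa7, 0x38, 0xdb, 0x9c, 0x18, 0x10]

t0 = [0xc2, 0x10, 0x9c, 0x18, 0x38, 0xa7, 0xa6, 0xdb]
t1 = [0x10, 0x18, 0x9c, 0xdb, 0x38, 0xa7, 0xa6, 0x60]
t2 = [0x60, 0xa6, 0xa7, 0x38, 0xdb, 0x9c, 0x18, 0x10]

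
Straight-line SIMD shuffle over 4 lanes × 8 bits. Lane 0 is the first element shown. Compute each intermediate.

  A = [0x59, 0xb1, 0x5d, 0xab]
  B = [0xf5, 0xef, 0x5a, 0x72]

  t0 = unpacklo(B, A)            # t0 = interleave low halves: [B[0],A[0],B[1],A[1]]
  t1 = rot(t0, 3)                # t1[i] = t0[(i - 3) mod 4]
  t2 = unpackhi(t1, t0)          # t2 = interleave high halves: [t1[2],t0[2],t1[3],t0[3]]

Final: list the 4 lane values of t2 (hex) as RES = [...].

→ t0 |f5|59|ef|b1|
→ t1 |59|ef|b1|f5|
→ t2 |b1|ef|f5|b1|

RES = [0xb1, 0xef, 0xf5, 0xb1]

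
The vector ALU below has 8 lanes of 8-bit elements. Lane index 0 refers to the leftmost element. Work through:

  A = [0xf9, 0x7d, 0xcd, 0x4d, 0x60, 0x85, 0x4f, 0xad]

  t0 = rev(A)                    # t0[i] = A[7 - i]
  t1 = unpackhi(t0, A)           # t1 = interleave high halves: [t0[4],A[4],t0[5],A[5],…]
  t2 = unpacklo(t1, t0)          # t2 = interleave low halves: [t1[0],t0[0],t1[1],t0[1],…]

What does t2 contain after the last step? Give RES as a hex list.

→ t0 |ad|4f|85|60|4d|cd|7d|f9|
→ t1 |4d|60|cd|85|7d|4f|f9|ad|
→ t2 |4d|ad|60|4f|cd|85|85|60|

RES = [0x4d, 0xad, 0x60, 0x4f, 0xcd, 0x85, 0x85, 0x60]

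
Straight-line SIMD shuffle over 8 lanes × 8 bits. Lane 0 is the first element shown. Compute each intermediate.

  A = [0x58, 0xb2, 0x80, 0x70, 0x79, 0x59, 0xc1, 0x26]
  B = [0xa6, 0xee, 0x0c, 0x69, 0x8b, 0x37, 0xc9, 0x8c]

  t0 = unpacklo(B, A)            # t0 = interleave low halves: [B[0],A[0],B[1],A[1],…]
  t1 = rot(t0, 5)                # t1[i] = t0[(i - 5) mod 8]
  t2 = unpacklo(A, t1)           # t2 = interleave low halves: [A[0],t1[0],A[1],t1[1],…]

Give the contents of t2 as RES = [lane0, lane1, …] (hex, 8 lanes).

t0 = [0xa6, 0x58, 0xee, 0xb2, 0x0c, 0x80, 0x69, 0x70]
t1 = [0xb2, 0x0c, 0x80, 0x69, 0x70, 0xa6, 0x58, 0xee]
t2 = [0x58, 0xb2, 0xb2, 0x0c, 0x80, 0x80, 0x70, 0x69]

RES = [0x58, 0xb2, 0xb2, 0x0c, 0x80, 0x80, 0x70, 0x69]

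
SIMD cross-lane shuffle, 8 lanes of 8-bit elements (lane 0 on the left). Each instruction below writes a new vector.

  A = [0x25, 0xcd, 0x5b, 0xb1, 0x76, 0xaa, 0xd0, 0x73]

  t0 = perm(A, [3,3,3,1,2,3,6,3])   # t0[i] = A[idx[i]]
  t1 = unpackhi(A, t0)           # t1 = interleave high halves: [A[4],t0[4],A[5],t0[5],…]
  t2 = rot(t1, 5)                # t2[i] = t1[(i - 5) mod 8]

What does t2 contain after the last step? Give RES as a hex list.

RES = [0xb1, 0xd0, 0xd0, 0x73, 0xb1, 0x76, 0x5b, 0xaa]

→ t0 |b1|b1|b1|cd|5b|b1|d0|b1|
→ t1 |76|5b|aa|b1|d0|d0|73|b1|
→ t2 |b1|d0|d0|73|b1|76|5b|aa|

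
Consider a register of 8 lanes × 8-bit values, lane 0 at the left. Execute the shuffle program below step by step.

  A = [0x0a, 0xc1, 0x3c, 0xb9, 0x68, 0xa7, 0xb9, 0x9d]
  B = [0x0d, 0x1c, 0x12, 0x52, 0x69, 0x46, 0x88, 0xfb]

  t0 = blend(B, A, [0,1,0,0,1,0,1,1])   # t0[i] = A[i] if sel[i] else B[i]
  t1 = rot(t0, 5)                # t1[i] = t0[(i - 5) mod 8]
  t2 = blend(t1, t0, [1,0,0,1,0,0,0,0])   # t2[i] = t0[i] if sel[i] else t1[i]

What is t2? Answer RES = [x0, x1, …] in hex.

RES = [ 0x0d  0x68  0x46  0x52  0x9d  0x0d  0xc1  0x12 ]

t0 = [0x0d, 0xc1, 0x12, 0x52, 0x68, 0x46, 0xb9, 0x9d]
t1 = [0x52, 0x68, 0x46, 0xb9, 0x9d, 0x0d, 0xc1, 0x12]
t2 = [0x0d, 0x68, 0x46, 0x52, 0x9d, 0x0d, 0xc1, 0x12]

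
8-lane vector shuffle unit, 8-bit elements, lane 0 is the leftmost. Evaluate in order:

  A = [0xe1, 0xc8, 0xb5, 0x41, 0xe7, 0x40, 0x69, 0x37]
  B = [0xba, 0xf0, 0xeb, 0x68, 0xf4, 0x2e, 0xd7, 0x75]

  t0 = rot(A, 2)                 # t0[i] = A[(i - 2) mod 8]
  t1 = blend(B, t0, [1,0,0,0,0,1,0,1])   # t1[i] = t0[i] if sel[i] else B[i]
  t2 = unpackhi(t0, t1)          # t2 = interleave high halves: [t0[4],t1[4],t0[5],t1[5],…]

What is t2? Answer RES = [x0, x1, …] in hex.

RES = [ 0xb5  0xf4  0x41  0x41  0xe7  0xd7  0x40  0x40 ]

  t0: 69 37 e1 c8 b5 41 e7 40
  t1: 69 f0 eb 68 f4 41 d7 40
  t2: b5 f4 41 41 e7 d7 40 40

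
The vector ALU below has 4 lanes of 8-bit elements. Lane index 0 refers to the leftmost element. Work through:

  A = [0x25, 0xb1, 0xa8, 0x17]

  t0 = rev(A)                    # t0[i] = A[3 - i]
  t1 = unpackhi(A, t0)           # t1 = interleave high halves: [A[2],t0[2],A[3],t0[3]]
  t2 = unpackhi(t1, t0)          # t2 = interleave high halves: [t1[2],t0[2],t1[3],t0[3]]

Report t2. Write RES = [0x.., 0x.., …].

RES = [0x17, 0xb1, 0x25, 0x25]

→ t0 |17|a8|b1|25|
→ t1 |a8|b1|17|25|
→ t2 |17|b1|25|25|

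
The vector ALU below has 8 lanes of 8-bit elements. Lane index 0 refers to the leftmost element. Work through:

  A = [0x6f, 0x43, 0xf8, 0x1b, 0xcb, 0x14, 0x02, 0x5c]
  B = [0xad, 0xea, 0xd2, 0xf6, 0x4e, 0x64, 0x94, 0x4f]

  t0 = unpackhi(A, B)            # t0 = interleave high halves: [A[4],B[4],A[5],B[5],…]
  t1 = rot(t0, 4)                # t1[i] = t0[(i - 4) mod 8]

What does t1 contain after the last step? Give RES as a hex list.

RES = [0x02, 0x94, 0x5c, 0x4f, 0xcb, 0x4e, 0x14, 0x64]

→ t0 |cb|4e|14|64|02|94|5c|4f|
→ t1 |02|94|5c|4f|cb|4e|14|64|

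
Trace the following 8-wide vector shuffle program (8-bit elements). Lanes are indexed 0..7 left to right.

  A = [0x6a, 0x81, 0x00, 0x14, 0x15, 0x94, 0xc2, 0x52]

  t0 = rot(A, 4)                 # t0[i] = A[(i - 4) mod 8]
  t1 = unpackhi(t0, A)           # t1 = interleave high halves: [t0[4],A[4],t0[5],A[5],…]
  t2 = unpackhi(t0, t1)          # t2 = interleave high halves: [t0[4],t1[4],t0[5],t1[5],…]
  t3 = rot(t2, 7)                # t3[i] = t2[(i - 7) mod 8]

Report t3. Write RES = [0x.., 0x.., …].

→ t0 |15|94|c2|52|6a|81|00|14|
→ t1 |6a|15|81|94|00|c2|14|52|
→ t2 |6a|00|81|c2|00|14|14|52|
→ t3 |00|81|c2|00|14|14|52|6a|

RES = [ 0x00  0x81  0xc2  0x00  0x14  0x14  0x52  0x6a ]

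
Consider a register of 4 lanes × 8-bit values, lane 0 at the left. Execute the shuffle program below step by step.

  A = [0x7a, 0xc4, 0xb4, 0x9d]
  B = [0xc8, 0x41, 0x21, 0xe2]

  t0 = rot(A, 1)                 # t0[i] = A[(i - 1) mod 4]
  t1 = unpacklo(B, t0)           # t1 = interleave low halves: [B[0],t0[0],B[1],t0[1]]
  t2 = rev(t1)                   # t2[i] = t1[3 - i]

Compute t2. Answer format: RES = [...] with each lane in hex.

t0 = [0x9d, 0x7a, 0xc4, 0xb4]
t1 = [0xc8, 0x9d, 0x41, 0x7a]
t2 = [0x7a, 0x41, 0x9d, 0xc8]

RES = [0x7a, 0x41, 0x9d, 0xc8]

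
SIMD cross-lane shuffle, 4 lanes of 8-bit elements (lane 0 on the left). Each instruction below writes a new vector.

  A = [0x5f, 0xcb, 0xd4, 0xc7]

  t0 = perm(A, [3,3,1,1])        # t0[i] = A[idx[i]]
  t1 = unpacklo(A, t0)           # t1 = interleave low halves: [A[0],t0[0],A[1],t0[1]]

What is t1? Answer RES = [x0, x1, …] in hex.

RES = [0x5f, 0xc7, 0xcb, 0xc7]

t0 = [0xc7, 0xc7, 0xcb, 0xcb]
t1 = [0x5f, 0xc7, 0xcb, 0xc7]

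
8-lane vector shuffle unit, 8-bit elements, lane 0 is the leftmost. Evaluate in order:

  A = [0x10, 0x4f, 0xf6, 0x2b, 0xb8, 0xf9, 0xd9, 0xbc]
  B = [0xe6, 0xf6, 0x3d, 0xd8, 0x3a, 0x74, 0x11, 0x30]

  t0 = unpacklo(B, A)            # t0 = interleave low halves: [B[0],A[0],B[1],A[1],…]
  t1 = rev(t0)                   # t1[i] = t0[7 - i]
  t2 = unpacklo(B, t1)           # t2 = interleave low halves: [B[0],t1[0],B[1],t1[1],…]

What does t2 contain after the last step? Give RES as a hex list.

RES = [ 0xe6  0x2b  0xf6  0xd8  0x3d  0xf6  0xd8  0x3d ]

→ t0 |e6|10|f6|4f|3d|f6|d8|2b|
→ t1 |2b|d8|f6|3d|4f|f6|10|e6|
→ t2 |e6|2b|f6|d8|3d|f6|d8|3d|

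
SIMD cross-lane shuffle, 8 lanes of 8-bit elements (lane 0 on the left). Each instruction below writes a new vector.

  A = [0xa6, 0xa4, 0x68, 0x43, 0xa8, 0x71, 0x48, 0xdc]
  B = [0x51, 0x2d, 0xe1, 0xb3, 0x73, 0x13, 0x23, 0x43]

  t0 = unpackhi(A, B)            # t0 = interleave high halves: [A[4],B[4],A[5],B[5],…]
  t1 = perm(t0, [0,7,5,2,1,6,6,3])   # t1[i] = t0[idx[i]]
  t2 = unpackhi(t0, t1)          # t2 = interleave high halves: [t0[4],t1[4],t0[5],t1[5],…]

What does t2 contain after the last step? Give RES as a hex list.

→ t0 |a8|73|71|13|48|23|dc|43|
→ t1 |a8|43|23|71|73|dc|dc|13|
→ t2 |48|73|23|dc|dc|dc|43|13|

RES = [0x48, 0x73, 0x23, 0xdc, 0xdc, 0xdc, 0x43, 0x13]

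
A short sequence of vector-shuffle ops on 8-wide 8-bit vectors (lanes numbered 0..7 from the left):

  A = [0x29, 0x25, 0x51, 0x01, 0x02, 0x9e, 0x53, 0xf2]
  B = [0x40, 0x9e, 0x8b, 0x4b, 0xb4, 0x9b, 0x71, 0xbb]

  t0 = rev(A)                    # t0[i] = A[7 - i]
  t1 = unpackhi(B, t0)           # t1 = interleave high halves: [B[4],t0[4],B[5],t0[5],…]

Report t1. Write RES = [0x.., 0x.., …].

t0 = [0xf2, 0x53, 0x9e, 0x02, 0x01, 0x51, 0x25, 0x29]
t1 = [0xb4, 0x01, 0x9b, 0x51, 0x71, 0x25, 0xbb, 0x29]

RES = [0xb4, 0x01, 0x9b, 0x51, 0x71, 0x25, 0xbb, 0x29]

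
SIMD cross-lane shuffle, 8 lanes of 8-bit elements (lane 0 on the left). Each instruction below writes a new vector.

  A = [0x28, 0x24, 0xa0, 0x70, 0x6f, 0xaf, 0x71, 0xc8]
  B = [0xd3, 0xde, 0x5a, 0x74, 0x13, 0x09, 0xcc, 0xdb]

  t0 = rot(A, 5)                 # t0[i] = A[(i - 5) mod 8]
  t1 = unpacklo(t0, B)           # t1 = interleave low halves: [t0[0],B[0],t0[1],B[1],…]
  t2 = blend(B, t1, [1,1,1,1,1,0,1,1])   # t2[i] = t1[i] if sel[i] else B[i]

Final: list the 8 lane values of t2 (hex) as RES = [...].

RES = [ 0x70  0xd3  0x6f  0xde  0xaf  0x09  0x71  0x74 ]

→ t0 |70|6f|af|71|c8|28|24|a0|
→ t1 |70|d3|6f|de|af|5a|71|74|
→ t2 |70|d3|6f|de|af|09|71|74|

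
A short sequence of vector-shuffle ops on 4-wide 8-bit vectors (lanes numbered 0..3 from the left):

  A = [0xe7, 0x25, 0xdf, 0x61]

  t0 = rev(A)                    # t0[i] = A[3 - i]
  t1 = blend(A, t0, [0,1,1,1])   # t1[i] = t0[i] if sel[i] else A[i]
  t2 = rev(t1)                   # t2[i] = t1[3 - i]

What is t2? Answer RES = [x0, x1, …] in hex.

RES = [ 0xe7  0x25  0xdf  0xe7 ]

t0 = [0x61, 0xdf, 0x25, 0xe7]
t1 = [0xe7, 0xdf, 0x25, 0xe7]
t2 = [0xe7, 0x25, 0xdf, 0xe7]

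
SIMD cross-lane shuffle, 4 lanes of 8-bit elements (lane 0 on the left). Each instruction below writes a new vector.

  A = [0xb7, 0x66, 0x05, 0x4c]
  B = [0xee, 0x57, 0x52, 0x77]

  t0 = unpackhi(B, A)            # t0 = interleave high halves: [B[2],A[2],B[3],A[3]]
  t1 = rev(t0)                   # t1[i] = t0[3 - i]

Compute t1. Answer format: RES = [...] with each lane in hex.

→ t0 |52|05|77|4c|
→ t1 |4c|77|05|52|

RES = [ 0x4c  0x77  0x05  0x52 ]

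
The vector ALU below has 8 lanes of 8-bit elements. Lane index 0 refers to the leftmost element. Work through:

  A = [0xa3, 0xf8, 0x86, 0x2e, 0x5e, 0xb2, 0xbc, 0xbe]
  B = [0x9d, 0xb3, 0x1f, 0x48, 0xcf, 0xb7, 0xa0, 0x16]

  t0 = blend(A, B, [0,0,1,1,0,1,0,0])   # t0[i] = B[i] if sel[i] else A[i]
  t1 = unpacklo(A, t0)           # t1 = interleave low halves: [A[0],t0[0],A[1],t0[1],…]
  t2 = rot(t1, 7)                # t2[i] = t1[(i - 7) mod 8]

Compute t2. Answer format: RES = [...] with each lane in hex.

t0 = [0xa3, 0xf8, 0x1f, 0x48, 0x5e, 0xb7, 0xbc, 0xbe]
t1 = [0xa3, 0xa3, 0xf8, 0xf8, 0x86, 0x1f, 0x2e, 0x48]
t2 = [0xa3, 0xf8, 0xf8, 0x86, 0x1f, 0x2e, 0x48, 0xa3]

RES = [ 0xa3  0xf8  0xf8  0x86  0x1f  0x2e  0x48  0xa3 ]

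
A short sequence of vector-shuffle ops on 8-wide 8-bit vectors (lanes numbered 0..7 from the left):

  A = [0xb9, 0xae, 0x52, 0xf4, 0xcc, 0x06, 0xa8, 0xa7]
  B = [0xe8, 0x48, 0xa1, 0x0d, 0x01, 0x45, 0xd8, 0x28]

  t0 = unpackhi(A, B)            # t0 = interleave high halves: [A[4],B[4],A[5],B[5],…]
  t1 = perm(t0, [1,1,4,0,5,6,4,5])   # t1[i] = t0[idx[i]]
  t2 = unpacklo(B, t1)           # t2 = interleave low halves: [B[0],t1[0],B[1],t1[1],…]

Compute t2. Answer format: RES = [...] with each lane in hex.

RES = [0xe8, 0x01, 0x48, 0x01, 0xa1, 0xa8, 0x0d, 0xcc]

  t0: cc 01 06 45 a8 d8 a7 28
  t1: 01 01 a8 cc d8 a7 a8 d8
  t2: e8 01 48 01 a1 a8 0d cc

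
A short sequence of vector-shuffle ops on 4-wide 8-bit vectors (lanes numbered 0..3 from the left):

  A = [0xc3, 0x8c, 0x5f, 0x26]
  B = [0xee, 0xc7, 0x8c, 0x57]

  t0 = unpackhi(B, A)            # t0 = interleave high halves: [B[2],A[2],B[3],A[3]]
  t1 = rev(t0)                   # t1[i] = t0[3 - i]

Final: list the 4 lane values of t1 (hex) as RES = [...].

RES = [ 0x26  0x57  0x5f  0x8c ]

t0 = [0x8c, 0x5f, 0x57, 0x26]
t1 = [0x26, 0x57, 0x5f, 0x8c]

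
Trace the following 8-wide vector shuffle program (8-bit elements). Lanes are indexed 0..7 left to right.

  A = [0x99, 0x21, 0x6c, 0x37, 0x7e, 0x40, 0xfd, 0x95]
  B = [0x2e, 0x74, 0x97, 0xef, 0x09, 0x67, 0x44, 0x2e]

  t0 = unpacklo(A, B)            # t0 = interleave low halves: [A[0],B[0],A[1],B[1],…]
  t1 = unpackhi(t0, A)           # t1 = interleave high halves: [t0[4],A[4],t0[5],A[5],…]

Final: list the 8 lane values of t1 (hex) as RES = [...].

RES = [0x6c, 0x7e, 0x97, 0x40, 0x37, 0xfd, 0xef, 0x95]

t0 = [0x99, 0x2e, 0x21, 0x74, 0x6c, 0x97, 0x37, 0xef]
t1 = [0x6c, 0x7e, 0x97, 0x40, 0x37, 0xfd, 0xef, 0x95]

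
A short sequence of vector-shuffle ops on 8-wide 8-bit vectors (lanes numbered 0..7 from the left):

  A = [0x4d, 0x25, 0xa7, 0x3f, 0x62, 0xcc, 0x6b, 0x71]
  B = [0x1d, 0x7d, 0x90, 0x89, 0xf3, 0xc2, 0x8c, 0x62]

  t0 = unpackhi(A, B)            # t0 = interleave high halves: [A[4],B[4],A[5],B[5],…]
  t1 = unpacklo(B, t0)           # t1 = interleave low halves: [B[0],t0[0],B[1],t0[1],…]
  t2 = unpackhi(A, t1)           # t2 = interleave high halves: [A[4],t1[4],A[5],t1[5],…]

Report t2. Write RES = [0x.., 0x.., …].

  t0: 62 f3 cc c2 6b 8c 71 62
  t1: 1d 62 7d f3 90 cc 89 c2
  t2: 62 90 cc cc 6b 89 71 c2

RES = [0x62, 0x90, 0xcc, 0xcc, 0x6b, 0x89, 0x71, 0xc2]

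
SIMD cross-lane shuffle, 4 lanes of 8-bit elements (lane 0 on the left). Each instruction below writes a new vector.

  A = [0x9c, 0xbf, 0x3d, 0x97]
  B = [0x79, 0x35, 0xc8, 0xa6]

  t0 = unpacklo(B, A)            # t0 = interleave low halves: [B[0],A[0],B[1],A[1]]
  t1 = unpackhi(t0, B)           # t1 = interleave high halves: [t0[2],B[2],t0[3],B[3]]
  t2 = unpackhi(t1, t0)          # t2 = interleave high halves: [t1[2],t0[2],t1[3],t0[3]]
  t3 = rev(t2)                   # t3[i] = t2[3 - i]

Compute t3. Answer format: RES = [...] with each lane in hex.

RES = [ 0xbf  0xa6  0x35  0xbf ]

  t0: 79 9c 35 bf
  t1: 35 c8 bf a6
  t2: bf 35 a6 bf
  t3: bf a6 35 bf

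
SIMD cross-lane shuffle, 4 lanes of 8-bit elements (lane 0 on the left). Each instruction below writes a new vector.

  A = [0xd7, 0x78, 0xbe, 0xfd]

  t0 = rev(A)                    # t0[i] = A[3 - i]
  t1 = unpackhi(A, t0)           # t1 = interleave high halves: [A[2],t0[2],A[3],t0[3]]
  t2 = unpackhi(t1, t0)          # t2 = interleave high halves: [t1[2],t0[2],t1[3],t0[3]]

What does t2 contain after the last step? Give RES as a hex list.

  t0: fd be 78 d7
  t1: be 78 fd d7
  t2: fd 78 d7 d7

RES = [0xfd, 0x78, 0xd7, 0xd7]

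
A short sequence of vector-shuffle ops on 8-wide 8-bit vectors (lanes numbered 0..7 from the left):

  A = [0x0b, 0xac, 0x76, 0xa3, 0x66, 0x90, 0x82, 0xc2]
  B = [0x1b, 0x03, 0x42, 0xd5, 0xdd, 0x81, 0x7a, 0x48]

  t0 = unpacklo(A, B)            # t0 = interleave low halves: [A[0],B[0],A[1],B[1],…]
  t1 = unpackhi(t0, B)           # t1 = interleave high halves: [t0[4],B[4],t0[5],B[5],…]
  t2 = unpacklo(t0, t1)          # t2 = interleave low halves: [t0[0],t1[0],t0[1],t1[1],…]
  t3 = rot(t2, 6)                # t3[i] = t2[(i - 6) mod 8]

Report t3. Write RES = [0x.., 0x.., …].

→ t0 |0b|1b|ac|03|76|42|a3|d5|
→ t1 |76|dd|42|81|a3|7a|d5|48|
→ t2 |0b|76|1b|dd|ac|42|03|81|
→ t3 |1b|dd|ac|42|03|81|0b|76|

RES = [0x1b, 0xdd, 0xac, 0x42, 0x03, 0x81, 0x0b, 0x76]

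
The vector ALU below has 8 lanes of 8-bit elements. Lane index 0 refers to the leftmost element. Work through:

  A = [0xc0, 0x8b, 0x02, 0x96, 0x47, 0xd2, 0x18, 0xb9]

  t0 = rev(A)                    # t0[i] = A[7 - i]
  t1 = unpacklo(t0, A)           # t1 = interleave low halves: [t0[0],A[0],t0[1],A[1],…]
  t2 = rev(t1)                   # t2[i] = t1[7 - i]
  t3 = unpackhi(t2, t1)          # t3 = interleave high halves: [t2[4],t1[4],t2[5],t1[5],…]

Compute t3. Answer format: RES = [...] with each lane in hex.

→ t0 |b9|18|d2|47|96|02|8b|c0|
→ t1 |b9|c0|18|8b|d2|02|47|96|
→ t2 |96|47|02|d2|8b|18|c0|b9|
→ t3 |8b|d2|18|02|c0|47|b9|96|

RES = [0x8b, 0xd2, 0x18, 0x02, 0xc0, 0x47, 0xb9, 0x96]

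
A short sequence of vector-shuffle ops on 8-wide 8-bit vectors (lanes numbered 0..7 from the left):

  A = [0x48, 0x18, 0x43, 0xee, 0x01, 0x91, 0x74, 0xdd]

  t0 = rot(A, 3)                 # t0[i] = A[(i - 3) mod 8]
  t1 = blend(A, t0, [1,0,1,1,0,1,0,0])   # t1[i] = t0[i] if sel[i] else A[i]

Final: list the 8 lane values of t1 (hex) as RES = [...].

  t0: 91 74 dd 48 18 43 ee 01
  t1: 91 18 dd 48 01 43 74 dd

RES = [0x91, 0x18, 0xdd, 0x48, 0x01, 0x43, 0x74, 0xdd]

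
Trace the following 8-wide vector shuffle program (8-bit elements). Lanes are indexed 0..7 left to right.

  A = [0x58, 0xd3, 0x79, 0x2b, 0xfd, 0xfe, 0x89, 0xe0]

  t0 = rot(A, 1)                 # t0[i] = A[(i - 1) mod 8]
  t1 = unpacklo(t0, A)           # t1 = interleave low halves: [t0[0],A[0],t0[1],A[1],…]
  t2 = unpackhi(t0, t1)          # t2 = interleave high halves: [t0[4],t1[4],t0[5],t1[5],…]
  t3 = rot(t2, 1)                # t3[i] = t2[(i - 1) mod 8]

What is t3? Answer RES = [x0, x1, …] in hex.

  t0: e0 58 d3 79 2b fd fe 89
  t1: e0 58 58 d3 d3 79 79 2b
  t2: 2b d3 fd 79 fe 79 89 2b
  t3: 2b 2b d3 fd 79 fe 79 89

RES = [ 0x2b  0x2b  0xd3  0xfd  0x79  0xfe  0x79  0x89 ]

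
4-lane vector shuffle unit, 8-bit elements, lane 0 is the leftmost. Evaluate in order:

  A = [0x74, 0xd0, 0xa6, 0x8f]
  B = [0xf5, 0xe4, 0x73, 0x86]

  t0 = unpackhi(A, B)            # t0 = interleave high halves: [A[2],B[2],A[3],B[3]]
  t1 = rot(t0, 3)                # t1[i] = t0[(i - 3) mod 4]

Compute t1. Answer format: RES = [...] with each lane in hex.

  t0: a6 73 8f 86
  t1: 73 8f 86 a6

RES = [0x73, 0x8f, 0x86, 0xa6]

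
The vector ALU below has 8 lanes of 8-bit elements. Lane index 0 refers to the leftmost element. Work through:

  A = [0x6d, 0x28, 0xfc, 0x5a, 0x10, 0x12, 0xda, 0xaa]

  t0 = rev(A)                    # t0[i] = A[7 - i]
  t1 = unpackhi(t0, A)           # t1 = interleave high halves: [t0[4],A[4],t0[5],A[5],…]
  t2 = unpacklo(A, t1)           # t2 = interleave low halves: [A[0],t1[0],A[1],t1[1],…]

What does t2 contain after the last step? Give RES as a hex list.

→ t0 |aa|da|12|10|5a|fc|28|6d|
→ t1 |5a|10|fc|12|28|da|6d|aa|
→ t2 |6d|5a|28|10|fc|fc|5a|12|

RES = [0x6d, 0x5a, 0x28, 0x10, 0xfc, 0xfc, 0x5a, 0x12]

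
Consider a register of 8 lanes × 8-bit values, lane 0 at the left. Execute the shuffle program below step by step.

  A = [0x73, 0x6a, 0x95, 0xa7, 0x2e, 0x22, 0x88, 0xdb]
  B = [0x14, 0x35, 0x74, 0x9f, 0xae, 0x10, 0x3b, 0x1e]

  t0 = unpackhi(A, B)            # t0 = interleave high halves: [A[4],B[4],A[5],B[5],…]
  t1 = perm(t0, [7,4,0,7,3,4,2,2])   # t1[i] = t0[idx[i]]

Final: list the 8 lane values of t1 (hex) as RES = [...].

  t0: 2e ae 22 10 88 3b db 1e
  t1: 1e 88 2e 1e 10 88 22 22

RES = [0x1e, 0x88, 0x2e, 0x1e, 0x10, 0x88, 0x22, 0x22]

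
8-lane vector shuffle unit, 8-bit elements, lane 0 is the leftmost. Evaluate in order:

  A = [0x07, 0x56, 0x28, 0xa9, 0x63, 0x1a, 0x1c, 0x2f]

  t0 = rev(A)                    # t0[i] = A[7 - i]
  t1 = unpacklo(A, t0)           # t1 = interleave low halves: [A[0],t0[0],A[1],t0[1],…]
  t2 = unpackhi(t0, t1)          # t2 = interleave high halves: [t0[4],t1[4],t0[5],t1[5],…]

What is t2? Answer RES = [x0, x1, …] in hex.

RES = [ 0xa9  0x28  0x28  0x1a  0x56  0xa9  0x07  0x63 ]

→ t0 |2f|1c|1a|63|a9|28|56|07|
→ t1 |07|2f|56|1c|28|1a|a9|63|
→ t2 |a9|28|28|1a|56|a9|07|63|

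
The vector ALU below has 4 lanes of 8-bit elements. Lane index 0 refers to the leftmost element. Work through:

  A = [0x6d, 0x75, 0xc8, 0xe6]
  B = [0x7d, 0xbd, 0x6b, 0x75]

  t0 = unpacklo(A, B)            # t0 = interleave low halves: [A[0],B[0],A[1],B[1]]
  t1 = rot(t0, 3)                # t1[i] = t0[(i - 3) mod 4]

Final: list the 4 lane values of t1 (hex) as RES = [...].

  t0: 6d 7d 75 bd
  t1: 7d 75 bd 6d

RES = [0x7d, 0x75, 0xbd, 0x6d]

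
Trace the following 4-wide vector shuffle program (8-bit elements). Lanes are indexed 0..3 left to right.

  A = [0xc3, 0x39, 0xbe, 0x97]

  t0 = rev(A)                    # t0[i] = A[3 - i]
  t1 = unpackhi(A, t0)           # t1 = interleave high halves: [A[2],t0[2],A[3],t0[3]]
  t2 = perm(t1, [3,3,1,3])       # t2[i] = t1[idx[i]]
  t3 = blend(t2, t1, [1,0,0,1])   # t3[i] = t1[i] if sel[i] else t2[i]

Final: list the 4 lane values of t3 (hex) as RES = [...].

RES = [ 0xbe  0xc3  0x39  0xc3 ]

t0 = [0x97, 0xbe, 0x39, 0xc3]
t1 = [0xbe, 0x39, 0x97, 0xc3]
t2 = [0xc3, 0xc3, 0x39, 0xc3]
t3 = [0xbe, 0xc3, 0x39, 0xc3]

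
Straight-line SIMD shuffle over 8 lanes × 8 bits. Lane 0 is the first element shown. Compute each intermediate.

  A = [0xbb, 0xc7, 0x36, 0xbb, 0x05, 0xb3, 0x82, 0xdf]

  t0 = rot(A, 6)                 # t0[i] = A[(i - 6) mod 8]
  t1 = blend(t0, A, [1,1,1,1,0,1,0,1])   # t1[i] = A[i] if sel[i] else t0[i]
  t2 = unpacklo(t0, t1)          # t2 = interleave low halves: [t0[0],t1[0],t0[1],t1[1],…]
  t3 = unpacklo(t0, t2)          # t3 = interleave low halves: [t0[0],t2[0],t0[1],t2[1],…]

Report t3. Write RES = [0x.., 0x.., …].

t0 = [0x36, 0xbb, 0x05, 0xb3, 0x82, 0xdf, 0xbb, 0xc7]
t1 = [0xbb, 0xc7, 0x36, 0xbb, 0x82, 0xb3, 0xbb, 0xdf]
t2 = [0x36, 0xbb, 0xbb, 0xc7, 0x05, 0x36, 0xb3, 0xbb]
t3 = [0x36, 0x36, 0xbb, 0xbb, 0x05, 0xbb, 0xb3, 0xc7]

RES = [0x36, 0x36, 0xbb, 0xbb, 0x05, 0xbb, 0xb3, 0xc7]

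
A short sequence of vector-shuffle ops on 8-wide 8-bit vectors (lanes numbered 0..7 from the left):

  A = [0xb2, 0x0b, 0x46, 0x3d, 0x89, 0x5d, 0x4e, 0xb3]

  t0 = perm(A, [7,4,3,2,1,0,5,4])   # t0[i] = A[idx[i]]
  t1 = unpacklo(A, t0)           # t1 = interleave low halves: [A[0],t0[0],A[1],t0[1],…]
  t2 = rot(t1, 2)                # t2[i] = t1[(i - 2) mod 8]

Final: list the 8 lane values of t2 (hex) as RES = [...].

RES = [0x3d, 0x46, 0xb2, 0xb3, 0x0b, 0x89, 0x46, 0x3d]

  t0: b3 89 3d 46 0b b2 5d 89
  t1: b2 b3 0b 89 46 3d 3d 46
  t2: 3d 46 b2 b3 0b 89 46 3d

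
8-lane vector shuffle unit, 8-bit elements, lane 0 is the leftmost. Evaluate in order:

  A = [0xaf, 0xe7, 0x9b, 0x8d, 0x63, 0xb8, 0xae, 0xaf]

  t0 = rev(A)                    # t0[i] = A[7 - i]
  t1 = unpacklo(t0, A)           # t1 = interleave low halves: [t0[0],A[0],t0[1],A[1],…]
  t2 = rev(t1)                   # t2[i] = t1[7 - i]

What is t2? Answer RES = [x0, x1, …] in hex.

→ t0 |af|ae|b8|63|8d|9b|e7|af|
→ t1 |af|af|ae|e7|b8|9b|63|8d|
→ t2 |8d|63|9b|b8|e7|ae|af|af|

RES = [ 0x8d  0x63  0x9b  0xb8  0xe7  0xae  0xaf  0xaf ]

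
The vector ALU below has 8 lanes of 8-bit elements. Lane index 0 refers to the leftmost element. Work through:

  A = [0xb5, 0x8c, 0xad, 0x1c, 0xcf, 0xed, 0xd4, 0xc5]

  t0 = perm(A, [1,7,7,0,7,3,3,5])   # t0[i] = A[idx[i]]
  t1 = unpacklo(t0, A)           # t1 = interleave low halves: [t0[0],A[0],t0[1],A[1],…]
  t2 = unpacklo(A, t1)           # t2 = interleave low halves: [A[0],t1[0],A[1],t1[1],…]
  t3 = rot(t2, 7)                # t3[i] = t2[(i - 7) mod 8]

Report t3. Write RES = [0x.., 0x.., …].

RES = [ 0x8c  0x8c  0xb5  0xad  0xc5  0x1c  0x8c  0xb5 ]

t0 = [0x8c, 0xc5, 0xc5, 0xb5, 0xc5, 0x1c, 0x1c, 0xed]
t1 = [0x8c, 0xb5, 0xc5, 0x8c, 0xc5, 0xad, 0xb5, 0x1c]
t2 = [0xb5, 0x8c, 0x8c, 0xb5, 0xad, 0xc5, 0x1c, 0x8c]
t3 = [0x8c, 0x8c, 0xb5, 0xad, 0xc5, 0x1c, 0x8c, 0xb5]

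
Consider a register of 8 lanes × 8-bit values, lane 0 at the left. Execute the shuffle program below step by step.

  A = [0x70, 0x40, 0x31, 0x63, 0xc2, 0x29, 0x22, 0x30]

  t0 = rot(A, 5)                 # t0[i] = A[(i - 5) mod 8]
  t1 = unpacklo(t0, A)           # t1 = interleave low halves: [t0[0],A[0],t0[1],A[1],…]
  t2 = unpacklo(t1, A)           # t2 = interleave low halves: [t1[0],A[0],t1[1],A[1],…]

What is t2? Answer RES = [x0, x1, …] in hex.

RES = [0x63, 0x70, 0x70, 0x40, 0xc2, 0x31, 0x40, 0x63]

  t0: 63 c2 29 22 30 70 40 31
  t1: 63 70 c2 40 29 31 22 63
  t2: 63 70 70 40 c2 31 40 63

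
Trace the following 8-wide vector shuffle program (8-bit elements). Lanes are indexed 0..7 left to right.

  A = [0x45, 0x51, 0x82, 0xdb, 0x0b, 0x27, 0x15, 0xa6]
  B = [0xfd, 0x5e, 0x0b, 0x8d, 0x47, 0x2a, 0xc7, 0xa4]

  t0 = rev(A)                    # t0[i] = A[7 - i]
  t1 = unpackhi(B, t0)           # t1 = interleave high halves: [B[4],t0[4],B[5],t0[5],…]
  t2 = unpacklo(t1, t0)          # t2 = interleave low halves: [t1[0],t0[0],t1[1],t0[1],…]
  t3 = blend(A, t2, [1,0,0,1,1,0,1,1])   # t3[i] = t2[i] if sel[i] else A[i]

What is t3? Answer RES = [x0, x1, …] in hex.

→ t0 |a6|15|27|0b|db|82|51|45|
→ t1 |47|db|2a|82|c7|51|a4|45|
→ t2 |47|a6|db|15|2a|27|82|0b|
→ t3 |47|51|82|15|2a|27|82|0b|

RES = [0x47, 0x51, 0x82, 0x15, 0x2a, 0x27, 0x82, 0x0b]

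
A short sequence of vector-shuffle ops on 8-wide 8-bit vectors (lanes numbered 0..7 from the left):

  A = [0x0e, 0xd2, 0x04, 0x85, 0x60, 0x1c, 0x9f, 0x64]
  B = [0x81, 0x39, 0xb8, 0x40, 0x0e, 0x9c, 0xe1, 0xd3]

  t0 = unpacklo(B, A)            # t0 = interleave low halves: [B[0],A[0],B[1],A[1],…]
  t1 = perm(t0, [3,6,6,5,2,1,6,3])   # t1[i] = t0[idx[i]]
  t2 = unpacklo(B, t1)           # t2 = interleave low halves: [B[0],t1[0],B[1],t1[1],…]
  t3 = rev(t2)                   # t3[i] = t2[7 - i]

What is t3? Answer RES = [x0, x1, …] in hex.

RES = [0x04, 0x40, 0x40, 0xb8, 0x40, 0x39, 0xd2, 0x81]

  t0: 81 0e 39 d2 b8 04 40 85
  t1: d2 40 40 04 39 0e 40 d2
  t2: 81 d2 39 40 b8 40 40 04
  t3: 04 40 40 b8 40 39 d2 81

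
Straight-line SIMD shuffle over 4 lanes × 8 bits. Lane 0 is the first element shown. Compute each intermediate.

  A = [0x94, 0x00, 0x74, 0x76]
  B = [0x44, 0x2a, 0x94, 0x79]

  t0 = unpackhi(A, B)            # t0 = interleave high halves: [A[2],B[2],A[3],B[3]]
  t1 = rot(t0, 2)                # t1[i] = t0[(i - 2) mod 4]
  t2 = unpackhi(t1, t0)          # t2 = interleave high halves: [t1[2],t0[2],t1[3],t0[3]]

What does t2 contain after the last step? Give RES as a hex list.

RES = [0x74, 0x76, 0x94, 0x79]

t0 = [0x74, 0x94, 0x76, 0x79]
t1 = [0x76, 0x79, 0x74, 0x94]
t2 = [0x74, 0x76, 0x94, 0x79]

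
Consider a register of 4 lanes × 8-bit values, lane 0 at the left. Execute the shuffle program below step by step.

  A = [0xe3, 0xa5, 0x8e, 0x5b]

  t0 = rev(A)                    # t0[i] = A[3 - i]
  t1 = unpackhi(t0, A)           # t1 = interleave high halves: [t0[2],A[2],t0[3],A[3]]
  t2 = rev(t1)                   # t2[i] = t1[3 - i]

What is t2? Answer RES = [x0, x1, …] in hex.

→ t0 |5b|8e|a5|e3|
→ t1 |a5|8e|e3|5b|
→ t2 |5b|e3|8e|a5|

RES = [ 0x5b  0xe3  0x8e  0xa5 ]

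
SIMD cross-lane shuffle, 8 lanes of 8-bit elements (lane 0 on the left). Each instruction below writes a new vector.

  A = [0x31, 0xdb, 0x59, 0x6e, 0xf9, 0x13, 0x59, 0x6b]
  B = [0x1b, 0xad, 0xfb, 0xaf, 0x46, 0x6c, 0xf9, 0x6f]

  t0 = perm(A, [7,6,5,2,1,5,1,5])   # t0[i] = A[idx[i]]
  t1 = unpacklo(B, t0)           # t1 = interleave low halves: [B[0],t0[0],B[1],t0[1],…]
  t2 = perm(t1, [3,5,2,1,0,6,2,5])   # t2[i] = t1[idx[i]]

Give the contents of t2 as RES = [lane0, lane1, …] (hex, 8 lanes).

→ t0 |6b|59|13|59|db|13|db|13|
→ t1 |1b|6b|ad|59|fb|13|af|59|
→ t2 |59|13|ad|6b|1b|af|ad|13|

RES = [0x59, 0x13, 0xad, 0x6b, 0x1b, 0xaf, 0xad, 0x13]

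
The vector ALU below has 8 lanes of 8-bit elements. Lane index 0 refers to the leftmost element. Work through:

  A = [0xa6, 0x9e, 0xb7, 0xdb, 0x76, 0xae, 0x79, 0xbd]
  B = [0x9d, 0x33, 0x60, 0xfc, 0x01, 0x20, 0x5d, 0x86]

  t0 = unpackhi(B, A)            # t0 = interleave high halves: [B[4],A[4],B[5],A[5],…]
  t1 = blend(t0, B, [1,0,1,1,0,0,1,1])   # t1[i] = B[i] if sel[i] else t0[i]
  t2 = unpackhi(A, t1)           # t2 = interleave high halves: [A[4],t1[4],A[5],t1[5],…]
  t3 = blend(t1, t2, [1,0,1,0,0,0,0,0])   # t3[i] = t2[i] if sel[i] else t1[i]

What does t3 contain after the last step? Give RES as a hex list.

→ t0 |01|76|20|ae|5d|79|86|bd|
→ t1 |9d|76|60|fc|5d|79|5d|86|
→ t2 |76|5d|ae|79|79|5d|bd|86|
→ t3 |76|76|ae|fc|5d|79|5d|86|

RES = [ 0x76  0x76  0xae  0xfc  0x5d  0x79  0x5d  0x86 ]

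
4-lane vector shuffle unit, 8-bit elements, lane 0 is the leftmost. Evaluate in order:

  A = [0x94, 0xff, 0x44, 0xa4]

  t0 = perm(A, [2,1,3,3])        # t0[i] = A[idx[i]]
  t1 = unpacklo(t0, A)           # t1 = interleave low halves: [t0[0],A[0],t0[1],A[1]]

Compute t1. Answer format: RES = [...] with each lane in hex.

→ t0 |44|ff|a4|a4|
→ t1 |44|94|ff|ff|

RES = [ 0x44  0x94  0xff  0xff ]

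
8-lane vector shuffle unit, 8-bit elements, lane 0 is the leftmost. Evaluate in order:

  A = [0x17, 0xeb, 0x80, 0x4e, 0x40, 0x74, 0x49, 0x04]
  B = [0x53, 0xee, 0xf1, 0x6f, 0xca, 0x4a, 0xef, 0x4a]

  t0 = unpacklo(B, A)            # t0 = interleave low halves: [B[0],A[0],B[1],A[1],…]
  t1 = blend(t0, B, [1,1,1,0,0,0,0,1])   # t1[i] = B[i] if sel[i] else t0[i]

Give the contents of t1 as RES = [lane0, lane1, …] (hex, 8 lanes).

→ t0 |53|17|ee|eb|f1|80|6f|4e|
→ t1 |53|ee|f1|eb|f1|80|6f|4a|

RES = [ 0x53  0xee  0xf1  0xeb  0xf1  0x80  0x6f  0x4a ]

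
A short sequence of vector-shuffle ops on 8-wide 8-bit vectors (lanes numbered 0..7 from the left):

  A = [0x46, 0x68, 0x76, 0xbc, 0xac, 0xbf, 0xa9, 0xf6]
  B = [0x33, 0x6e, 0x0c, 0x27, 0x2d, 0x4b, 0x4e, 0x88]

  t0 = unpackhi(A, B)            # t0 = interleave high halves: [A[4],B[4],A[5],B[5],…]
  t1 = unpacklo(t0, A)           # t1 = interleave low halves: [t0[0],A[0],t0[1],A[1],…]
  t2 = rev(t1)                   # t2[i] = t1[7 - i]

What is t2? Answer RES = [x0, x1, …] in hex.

  t0: ac 2d bf 4b a9 4e f6 88
  t1: ac 46 2d 68 bf 76 4b bc
  t2: bc 4b 76 bf 68 2d 46 ac

RES = [0xbc, 0x4b, 0x76, 0xbf, 0x68, 0x2d, 0x46, 0xac]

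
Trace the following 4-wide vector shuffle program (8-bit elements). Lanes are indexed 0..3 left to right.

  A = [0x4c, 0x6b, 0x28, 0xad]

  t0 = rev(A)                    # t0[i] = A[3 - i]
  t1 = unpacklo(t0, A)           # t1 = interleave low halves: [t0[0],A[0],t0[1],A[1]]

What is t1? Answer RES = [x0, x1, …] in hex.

t0 = [0xad, 0x28, 0x6b, 0x4c]
t1 = [0xad, 0x4c, 0x28, 0x6b]

RES = [ 0xad  0x4c  0x28  0x6b ]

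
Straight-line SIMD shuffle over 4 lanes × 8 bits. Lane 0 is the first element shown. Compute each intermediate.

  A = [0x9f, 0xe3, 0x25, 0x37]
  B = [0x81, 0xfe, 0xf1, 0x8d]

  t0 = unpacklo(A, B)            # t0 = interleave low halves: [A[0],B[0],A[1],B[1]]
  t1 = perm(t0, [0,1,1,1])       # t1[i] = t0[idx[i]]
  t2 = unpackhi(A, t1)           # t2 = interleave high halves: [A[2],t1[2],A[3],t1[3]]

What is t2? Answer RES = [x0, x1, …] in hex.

→ t0 |9f|81|e3|fe|
→ t1 |9f|81|81|81|
→ t2 |25|81|37|81|

RES = [ 0x25  0x81  0x37  0x81 ]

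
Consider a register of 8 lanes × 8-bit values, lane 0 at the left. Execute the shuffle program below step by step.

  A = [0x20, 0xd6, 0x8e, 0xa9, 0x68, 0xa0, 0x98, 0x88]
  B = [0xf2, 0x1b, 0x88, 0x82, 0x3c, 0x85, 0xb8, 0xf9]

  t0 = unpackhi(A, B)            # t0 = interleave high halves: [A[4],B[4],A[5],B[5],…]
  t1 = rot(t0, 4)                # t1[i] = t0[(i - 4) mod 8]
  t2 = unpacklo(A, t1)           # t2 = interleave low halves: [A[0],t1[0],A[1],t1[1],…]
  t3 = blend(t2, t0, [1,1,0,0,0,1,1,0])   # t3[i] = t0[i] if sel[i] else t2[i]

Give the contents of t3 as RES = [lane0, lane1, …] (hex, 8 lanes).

RES = [ 0x68  0x3c  0xd6  0xb8  0x8e  0xb8  0x88  0xf9 ]

  t0: 68 3c a0 85 98 b8 88 f9
  t1: 98 b8 88 f9 68 3c a0 85
  t2: 20 98 d6 b8 8e 88 a9 f9
  t3: 68 3c d6 b8 8e b8 88 f9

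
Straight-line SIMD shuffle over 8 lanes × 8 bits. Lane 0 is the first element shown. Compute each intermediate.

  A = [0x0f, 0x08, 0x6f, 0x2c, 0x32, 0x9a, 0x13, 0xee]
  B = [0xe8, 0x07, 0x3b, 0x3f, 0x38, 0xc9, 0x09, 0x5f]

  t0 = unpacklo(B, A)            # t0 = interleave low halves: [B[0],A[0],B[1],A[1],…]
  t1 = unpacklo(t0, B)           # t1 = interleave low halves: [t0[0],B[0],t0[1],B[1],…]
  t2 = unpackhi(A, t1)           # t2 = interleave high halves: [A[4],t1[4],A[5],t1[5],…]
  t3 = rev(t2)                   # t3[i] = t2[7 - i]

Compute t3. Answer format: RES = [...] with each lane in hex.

RES = [ 0x3f  0xee  0x08  0x13  0x3b  0x9a  0x07  0x32 ]

t0 = [0xe8, 0x0f, 0x07, 0x08, 0x3b, 0x6f, 0x3f, 0x2c]
t1 = [0xe8, 0xe8, 0x0f, 0x07, 0x07, 0x3b, 0x08, 0x3f]
t2 = [0x32, 0x07, 0x9a, 0x3b, 0x13, 0x08, 0xee, 0x3f]
t3 = [0x3f, 0xee, 0x08, 0x13, 0x3b, 0x9a, 0x07, 0x32]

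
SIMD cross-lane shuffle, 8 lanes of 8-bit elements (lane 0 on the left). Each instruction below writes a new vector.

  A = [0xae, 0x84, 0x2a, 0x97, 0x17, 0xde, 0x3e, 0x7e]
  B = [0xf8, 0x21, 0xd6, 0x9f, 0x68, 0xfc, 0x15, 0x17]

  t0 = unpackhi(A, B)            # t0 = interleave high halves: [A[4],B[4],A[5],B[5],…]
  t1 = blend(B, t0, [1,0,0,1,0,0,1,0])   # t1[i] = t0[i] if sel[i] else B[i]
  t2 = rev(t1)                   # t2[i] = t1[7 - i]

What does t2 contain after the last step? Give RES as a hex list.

RES = [0x17, 0x7e, 0xfc, 0x68, 0xfc, 0xd6, 0x21, 0x17]

→ t0 |17|68|de|fc|3e|15|7e|17|
→ t1 |17|21|d6|fc|68|fc|7e|17|
→ t2 |17|7e|fc|68|fc|d6|21|17|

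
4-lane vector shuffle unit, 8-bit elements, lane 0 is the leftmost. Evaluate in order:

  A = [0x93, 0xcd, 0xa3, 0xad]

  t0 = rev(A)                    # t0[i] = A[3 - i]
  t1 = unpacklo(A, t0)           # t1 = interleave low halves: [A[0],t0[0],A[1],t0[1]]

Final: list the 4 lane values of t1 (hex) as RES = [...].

  t0: ad a3 cd 93
  t1: 93 ad cd a3

RES = [0x93, 0xad, 0xcd, 0xa3]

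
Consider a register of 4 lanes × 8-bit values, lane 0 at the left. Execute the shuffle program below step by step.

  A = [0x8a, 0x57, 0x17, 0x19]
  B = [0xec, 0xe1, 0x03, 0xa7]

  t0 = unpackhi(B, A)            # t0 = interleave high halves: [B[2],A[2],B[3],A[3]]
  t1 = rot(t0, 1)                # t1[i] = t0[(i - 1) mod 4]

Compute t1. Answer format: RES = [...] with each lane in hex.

RES = [0x19, 0x03, 0x17, 0xa7]

t0 = [0x03, 0x17, 0xa7, 0x19]
t1 = [0x19, 0x03, 0x17, 0xa7]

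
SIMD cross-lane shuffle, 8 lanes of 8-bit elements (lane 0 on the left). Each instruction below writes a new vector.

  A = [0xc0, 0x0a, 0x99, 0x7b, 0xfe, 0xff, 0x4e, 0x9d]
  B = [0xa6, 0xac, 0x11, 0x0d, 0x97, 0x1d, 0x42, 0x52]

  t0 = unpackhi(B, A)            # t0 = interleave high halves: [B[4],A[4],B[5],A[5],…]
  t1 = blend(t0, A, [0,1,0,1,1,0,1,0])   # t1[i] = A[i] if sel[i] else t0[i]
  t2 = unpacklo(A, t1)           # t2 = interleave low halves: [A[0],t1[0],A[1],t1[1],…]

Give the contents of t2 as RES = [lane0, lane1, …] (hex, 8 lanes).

→ t0 |97|fe|1d|ff|42|4e|52|9d|
→ t1 |97|0a|1d|7b|fe|4e|4e|9d|
→ t2 |c0|97|0a|0a|99|1d|7b|7b|

RES = [0xc0, 0x97, 0x0a, 0x0a, 0x99, 0x1d, 0x7b, 0x7b]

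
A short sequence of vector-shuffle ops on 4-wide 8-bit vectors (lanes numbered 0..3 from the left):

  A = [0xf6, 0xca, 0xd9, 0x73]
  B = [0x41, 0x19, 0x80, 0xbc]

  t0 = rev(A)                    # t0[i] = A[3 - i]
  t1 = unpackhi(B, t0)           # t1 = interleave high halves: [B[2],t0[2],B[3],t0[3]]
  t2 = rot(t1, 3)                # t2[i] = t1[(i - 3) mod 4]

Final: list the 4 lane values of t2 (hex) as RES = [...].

→ t0 |73|d9|ca|f6|
→ t1 |80|ca|bc|f6|
→ t2 |ca|bc|f6|80|

RES = [ 0xca  0xbc  0xf6  0x80 ]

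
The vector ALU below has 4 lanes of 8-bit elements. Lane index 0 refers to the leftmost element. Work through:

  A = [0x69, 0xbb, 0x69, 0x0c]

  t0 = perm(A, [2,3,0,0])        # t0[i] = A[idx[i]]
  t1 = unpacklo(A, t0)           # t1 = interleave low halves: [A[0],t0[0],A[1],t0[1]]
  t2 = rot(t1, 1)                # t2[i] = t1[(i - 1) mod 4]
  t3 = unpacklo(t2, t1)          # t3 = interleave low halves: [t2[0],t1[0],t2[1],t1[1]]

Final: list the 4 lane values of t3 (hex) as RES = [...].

RES = [ 0x0c  0x69  0x69  0x69 ]

t0 = [0x69, 0x0c, 0x69, 0x69]
t1 = [0x69, 0x69, 0xbb, 0x0c]
t2 = [0x0c, 0x69, 0x69, 0xbb]
t3 = [0x0c, 0x69, 0x69, 0x69]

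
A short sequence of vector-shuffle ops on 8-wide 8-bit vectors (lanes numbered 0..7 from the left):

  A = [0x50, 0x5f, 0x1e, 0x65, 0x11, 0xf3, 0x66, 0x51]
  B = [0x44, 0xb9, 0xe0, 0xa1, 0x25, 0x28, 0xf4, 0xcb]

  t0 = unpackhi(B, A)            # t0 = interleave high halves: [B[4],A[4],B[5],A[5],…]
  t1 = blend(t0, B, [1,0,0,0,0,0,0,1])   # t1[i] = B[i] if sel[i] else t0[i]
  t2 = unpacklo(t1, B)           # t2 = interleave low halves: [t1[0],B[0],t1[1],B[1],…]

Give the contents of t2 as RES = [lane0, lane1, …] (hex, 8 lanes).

RES = [0x44, 0x44, 0x11, 0xb9, 0x28, 0xe0, 0xf3, 0xa1]

→ t0 |25|11|28|f3|f4|66|cb|51|
→ t1 |44|11|28|f3|f4|66|cb|cb|
→ t2 |44|44|11|b9|28|e0|f3|a1|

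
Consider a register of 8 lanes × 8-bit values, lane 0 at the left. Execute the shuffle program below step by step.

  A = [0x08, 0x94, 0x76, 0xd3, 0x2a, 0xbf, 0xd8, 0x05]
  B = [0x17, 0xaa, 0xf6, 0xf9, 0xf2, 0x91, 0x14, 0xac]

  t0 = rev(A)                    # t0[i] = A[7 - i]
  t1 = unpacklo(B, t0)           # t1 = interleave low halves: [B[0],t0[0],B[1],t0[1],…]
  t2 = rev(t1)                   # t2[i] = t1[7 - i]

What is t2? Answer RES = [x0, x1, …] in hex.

RES = [0x2a, 0xf9, 0xbf, 0xf6, 0xd8, 0xaa, 0x05, 0x17]

→ t0 |05|d8|bf|2a|d3|76|94|08|
→ t1 |17|05|aa|d8|f6|bf|f9|2a|
→ t2 |2a|f9|bf|f6|d8|aa|05|17|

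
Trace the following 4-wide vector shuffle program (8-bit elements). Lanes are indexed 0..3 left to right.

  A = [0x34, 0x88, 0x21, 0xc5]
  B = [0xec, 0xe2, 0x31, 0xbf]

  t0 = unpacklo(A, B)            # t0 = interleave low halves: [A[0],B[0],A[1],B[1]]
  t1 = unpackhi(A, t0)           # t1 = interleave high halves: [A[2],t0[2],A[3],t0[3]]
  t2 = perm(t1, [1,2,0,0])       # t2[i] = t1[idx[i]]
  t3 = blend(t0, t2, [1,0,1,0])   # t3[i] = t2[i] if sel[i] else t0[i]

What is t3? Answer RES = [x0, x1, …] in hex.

  t0: 34 ec 88 e2
  t1: 21 88 c5 e2
  t2: 88 c5 21 21
  t3: 88 ec 21 e2

RES = [0x88, 0xec, 0x21, 0xe2]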